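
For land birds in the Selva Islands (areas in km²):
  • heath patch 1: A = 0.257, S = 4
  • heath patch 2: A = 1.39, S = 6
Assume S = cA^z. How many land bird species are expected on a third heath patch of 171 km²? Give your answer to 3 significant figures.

z = ln(6/4) / ln(1.39/0.257) = 0.4055 / 1.6880 = 0.2402
c = 4 / 0.257^0.2402 = 4 / 0.7215 = 5.544
S₃ = 5.544 × 171^0.2402 = 5.544 × 3.439 ≈ 19.06

19.1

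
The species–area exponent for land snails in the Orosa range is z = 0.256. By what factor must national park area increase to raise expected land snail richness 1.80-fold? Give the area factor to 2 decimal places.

9.93

(A₂/A₁)^0.256 = 1.8, so A₂/A₁ = 1.8^(1/0.256) = 1.8^3.906
ln(A₂/A₁) = ln 1.8 / 0.256 = 0.5878 / 0.256 = 2.2960
A₂/A₁ = e^2.2960 ≈ 9.935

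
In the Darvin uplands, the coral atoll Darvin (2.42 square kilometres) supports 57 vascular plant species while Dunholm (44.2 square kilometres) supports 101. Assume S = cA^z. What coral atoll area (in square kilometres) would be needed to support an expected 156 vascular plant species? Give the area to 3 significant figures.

z = ln(101/57) / ln(44.2/2.42) = 0.5721 / 2.9050 = 0.1969
c = 57 / 2.42^0.1969 = 57 / 1.19 = 47.9
A = (156/47.9)^(1/0.1969) ⇒ ln A = ln(3.257)/0.1969 = 5.9963
A = e^5.9963 ≈ 401.9 square kilometres

402 square kilometres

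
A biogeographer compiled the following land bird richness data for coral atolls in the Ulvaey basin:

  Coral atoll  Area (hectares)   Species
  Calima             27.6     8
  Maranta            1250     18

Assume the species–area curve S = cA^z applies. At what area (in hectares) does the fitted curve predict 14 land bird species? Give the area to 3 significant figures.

383 hectares

z = ln(18/8) / ln(1250/27.6) = 0.8109 / 3.8131 = 0.2127
c = 8 / 27.6^0.2127 = 8 / 2.025 = 3.95
A = (14/3.95)^(1/0.2127) ⇒ ln A = ln(3.544)/0.2127 = 5.9492
A = e^5.9492 ≈ 383.4 hectares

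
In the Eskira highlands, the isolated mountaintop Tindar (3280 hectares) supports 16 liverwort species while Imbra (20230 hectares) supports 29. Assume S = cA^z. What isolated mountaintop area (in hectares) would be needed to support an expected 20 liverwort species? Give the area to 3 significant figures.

z = ln(29/16) / ln(20230/3280) = 0.5947 / 1.8193 = 0.3269
c = 16 / 3280^0.3269 = 16 / 14.1 = 1.135
A = (20/1.135)^(1/0.3269) ⇒ ln A = ln(17.63)/0.3269 = 8.7782
A = e^8.7782 ≈ 6491 hectares

6490 hectares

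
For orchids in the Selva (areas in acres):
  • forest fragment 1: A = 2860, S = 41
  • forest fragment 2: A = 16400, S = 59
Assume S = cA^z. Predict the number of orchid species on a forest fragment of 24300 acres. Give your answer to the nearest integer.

64

z = ln(59/41) / ln(16400/2860) = 0.3640 / 1.7465 = 0.2084
c = 41 / 2860^0.2084 = 41 / 5.252 = 7.807
S₃ = 7.807 × 24300^0.2084 = 7.807 × 8.203 ≈ 64.04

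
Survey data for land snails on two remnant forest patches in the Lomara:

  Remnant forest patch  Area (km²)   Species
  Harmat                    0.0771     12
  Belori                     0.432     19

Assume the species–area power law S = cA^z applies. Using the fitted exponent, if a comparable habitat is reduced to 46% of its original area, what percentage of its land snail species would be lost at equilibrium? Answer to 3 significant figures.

z = ln(19/12) / ln(0.432/0.0771) = 0.4595 / 1.7233 = 0.2667
S_new/S_old = (A_new/A_old)^z = 0.46^0.2667 = exp(0.2667 × -0.7765) = 0.813
Fraction lost = 1 − 0.813 = 0.187

18.7%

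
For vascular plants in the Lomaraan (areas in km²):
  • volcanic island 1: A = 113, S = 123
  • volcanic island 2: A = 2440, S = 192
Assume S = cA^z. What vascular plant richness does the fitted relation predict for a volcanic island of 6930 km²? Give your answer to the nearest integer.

223

z = ln(192/123) / ln(2440/113) = 0.4453 / 3.0724 = 0.1449
c = 123 / 113^0.1449 = 123 / 1.984 = 61.99
S₃ = 61.99 × 6930^0.1449 = 61.99 × 3.603 ≈ 223.4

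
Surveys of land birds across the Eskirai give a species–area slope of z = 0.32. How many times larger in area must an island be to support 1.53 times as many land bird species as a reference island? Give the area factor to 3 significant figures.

3.78

(A₂/A₁)^0.32 = 1.53, so A₂/A₁ = 1.53^(1/0.32) = 1.53^3.125
ln(A₂/A₁) = ln 1.53 / 0.32 = 0.4253 / 0.32 = 1.3290
A₂/A₁ = e^1.3290 ≈ 3.777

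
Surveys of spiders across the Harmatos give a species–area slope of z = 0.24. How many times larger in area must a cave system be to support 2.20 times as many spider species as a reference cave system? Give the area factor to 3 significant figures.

26.7

(A₂/A₁)^0.24 = 2.2, so A₂/A₁ = 2.2^(1/0.24) = 2.2^4.167
ln(A₂/A₁) = ln 2.2 / 0.24 = 0.7885 / 0.24 = 3.2852
A₂/A₁ = e^3.2852 ≈ 26.72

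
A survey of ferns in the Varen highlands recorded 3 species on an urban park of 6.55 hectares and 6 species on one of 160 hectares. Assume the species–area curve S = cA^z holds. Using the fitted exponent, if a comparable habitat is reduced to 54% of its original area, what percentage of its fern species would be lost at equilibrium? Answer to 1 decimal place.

z = ln(6/3) / ln(160/6.55) = 0.6931 / 3.1957 = 0.2169
S_new/S_old = (A_new/A_old)^z = 0.54^0.2169 = exp(0.2169 × -0.6162) = 0.8749
Fraction lost = 1 − 0.8749 = 0.1251

12.5%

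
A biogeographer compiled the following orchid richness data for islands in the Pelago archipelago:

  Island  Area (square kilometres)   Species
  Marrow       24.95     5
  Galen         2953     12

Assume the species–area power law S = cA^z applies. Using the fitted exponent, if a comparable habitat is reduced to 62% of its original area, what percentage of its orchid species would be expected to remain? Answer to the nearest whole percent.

92%

z = ln(12/5) / ln(2953/24.95) = 0.8755 / 4.7737 = 0.1834
S_new/S_old = (A_new/A_old)^z = 0.62^0.1834 = exp(0.1834 × -0.4780) = 0.9161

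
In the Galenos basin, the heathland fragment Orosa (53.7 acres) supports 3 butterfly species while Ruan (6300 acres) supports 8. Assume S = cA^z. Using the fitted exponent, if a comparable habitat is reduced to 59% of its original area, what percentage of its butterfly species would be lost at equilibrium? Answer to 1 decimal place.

10.3%

z = ln(8/3) / ln(6300/53.7) = 0.9808 / 4.7649 = 0.2058
S_new/S_old = (A_new/A_old)^z = 0.59^0.2058 = exp(0.2058 × -0.5276) = 0.8971
Fraction lost = 1 − 0.8971 = 0.1029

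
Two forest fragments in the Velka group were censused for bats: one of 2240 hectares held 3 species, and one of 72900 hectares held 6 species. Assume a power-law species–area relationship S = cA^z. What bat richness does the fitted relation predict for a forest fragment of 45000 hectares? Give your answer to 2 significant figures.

z = ln(6/3) / ln(72900/2240) = 0.6931 / 3.4826 = 0.1990
c = 3 / 2240^0.1990 = 3 / 4.643 = 0.6461
S₃ = 0.6461 × 45000^0.1990 = 0.6461 × 8.436 ≈ 5.451

5.5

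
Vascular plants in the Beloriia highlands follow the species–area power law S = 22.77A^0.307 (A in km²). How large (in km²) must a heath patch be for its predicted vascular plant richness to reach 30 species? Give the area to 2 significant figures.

30 = 22.77 × A^0.307  ⇒  A^0.307 = 30/22.77 = 1.318
ln A = ln(1.318) / 0.307 = 0.2758 / 0.307 = 0.8982
A = e^0.8982 ≈ 2.455 km²

2.5 km²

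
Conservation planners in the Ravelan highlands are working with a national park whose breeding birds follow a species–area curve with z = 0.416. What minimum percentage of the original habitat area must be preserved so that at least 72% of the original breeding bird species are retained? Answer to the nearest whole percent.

Need (A_new/A_old)^0.416 = 0.72, so A_new/A_old = 0.72^(1/0.416) = 0.72^2.404
ln(A_new/A_old) = ln 0.72 / 0.416 = -0.3285 / 0.416 = -0.7897
A_new/A_old = e^-0.7897 ≈ 0.454

45%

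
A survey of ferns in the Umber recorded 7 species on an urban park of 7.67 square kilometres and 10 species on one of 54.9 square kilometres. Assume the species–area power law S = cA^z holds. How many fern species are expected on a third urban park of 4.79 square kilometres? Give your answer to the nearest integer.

z = ln(10/7) / ln(54.9/7.67) = 0.3567 / 1.9682 = 0.1812
c = 7 / 7.67^0.1812 = 7 / 1.447 = 4.839
S₃ = 4.839 × 4.79^0.1812 = 4.839 × 1.328 ≈ 6.428

6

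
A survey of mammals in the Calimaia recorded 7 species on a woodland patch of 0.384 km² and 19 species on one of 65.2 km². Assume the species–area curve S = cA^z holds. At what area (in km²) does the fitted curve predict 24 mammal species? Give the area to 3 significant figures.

z = ln(19/7) / ln(65.2/0.384) = 0.9985 / 5.1346 = 0.1945
c = 7 / 0.384^0.1945 = 7 / 0.8302 = 8.432
A = (24/8.432)^(1/0.1945) ⇒ ln A = ln(2.846)/0.1945 = 5.3787
A = e^5.3787 ≈ 216.7 km²

217 km²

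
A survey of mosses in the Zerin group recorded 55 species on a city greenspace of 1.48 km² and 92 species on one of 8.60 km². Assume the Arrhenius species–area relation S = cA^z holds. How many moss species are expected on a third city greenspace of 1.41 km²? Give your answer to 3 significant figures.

z = ln(92/55) / ln(8.6/1.48) = 0.5145 / 1.7597 = 0.2924
c = 55 / 1.48^0.2924 = 55 / 1.121 = 49.04
S₃ = 49.04 × 1.41^0.2924 = 49.04 × 1.106 ≈ 54.23

54.2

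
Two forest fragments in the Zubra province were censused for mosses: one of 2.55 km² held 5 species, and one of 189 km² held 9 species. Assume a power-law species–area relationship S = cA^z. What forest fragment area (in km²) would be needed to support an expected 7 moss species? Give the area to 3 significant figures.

30.0 km²

z = ln(9/5) / ln(189/2.55) = 0.5878 / 4.3057 = 0.1365
c = 5 / 2.55^0.1365 = 5 / 1.136 = 4.4
A = (7/4.4)^(1/0.1365) ⇒ ln A = ln(1.591)/0.1365 = 3.4008
A = e^3.4008 ≈ 29.99 km²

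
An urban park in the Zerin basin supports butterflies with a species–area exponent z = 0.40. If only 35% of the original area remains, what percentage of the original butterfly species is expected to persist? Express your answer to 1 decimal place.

65.7%

S_new/S_old = (A_new/A_old)^z = 0.35^0.4
= exp(0.4 × ln 0.35) = exp(0.4 × -1.0498) = exp(-0.4199) ≈ 0.6571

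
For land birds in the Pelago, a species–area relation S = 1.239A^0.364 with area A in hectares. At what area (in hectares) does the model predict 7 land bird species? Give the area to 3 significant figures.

7 = 1.239 × A^0.364  ⇒  A^0.364 = 7/1.239 = 5.65
ln A = ln(5.65) / 0.364 = 1.7316 / 0.364 = 4.7572
A = e^4.7572 ≈ 116.4 hectares

116 hectares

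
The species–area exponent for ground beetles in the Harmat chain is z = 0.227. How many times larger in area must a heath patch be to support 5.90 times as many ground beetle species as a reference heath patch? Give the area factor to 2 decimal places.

(A₂/A₁)^0.227 = 5.9, so A₂/A₁ = 5.9^(1/0.227) = 5.9^4.405
ln(A₂/A₁) = ln 5.9 / 0.227 = 1.7750 / 0.227 = 7.8192
A₂/A₁ = e^7.8192 ≈ 2488

2487.85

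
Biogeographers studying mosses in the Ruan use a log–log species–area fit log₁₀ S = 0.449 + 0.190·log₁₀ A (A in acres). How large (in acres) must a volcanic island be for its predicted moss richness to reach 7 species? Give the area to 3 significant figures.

7 = 2.812 × A^0.19  ⇒  A^0.19 = 7/2.812 = 2.489
ln A = ln(2.489) / 0.19 = 0.9120 / 0.19 = 4.8003
A = e^4.8003 ≈ 121.5 acres

122 acres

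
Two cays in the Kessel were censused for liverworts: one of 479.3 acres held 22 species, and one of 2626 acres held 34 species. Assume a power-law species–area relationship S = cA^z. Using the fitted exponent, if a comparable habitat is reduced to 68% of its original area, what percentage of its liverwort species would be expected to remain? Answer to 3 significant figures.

90.6%

z = ln(34/22) / ln(2626/479.3) = 0.4353 / 1.7009 = 0.2559
S_new/S_old = (A_new/A_old)^z = 0.68^0.2559 = exp(0.2559 × -0.3857) = 0.906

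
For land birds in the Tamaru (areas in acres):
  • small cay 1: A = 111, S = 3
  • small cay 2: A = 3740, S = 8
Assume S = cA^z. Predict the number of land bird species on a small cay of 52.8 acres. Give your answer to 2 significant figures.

2.4

z = ln(8/3) / ln(3740/111) = 0.9808 / 3.5173 = 0.2789
c = 3 / 111^0.2789 = 3 / 3.718 = 0.8068
S₃ = 0.8068 × 52.8^0.2789 = 0.8068 × 3.023 ≈ 2.439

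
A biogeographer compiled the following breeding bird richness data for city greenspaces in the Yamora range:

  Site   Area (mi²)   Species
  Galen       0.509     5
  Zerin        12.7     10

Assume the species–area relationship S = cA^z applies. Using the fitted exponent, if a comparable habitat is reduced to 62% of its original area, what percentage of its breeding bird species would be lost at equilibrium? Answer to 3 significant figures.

z = ln(10/5) / ln(12.7/0.509) = 0.6931 / 3.2169 = 0.2155
S_new/S_old = (A_new/A_old)^z = 0.62^0.2155 = exp(0.2155 × -0.4780) = 0.9021
Fraction lost = 1 − 0.9021 = 0.09788

9.79%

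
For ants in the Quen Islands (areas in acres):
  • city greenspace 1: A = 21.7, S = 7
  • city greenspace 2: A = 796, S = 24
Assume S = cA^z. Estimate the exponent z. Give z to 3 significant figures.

Taking logs: ln S = ln c + z ln A, so z = (ln S₂ − ln S₁)/(ln A₂ − ln A₁).
z = ln(24/7) / ln(796/21.7) = ln(3.429) / ln(36.68) = 1.2321 / 3.6023 = 0.3420

0.342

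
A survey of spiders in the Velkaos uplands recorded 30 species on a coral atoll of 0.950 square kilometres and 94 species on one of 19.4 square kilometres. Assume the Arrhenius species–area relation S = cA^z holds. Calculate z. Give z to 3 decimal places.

0.379

Taking logs: ln S = ln c + z ln A, so z = (ln S₂ − ln S₁)/(ln A₂ − ln A₁).
z = ln(94/30) / ln(19.4/0.95) = ln(3.133) / ln(20.42) = 1.1421 / 3.0166 = 0.3786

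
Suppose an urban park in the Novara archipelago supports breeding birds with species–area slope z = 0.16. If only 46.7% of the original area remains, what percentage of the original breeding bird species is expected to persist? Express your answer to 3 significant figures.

S_new/S_old = (A_new/A_old)^z = 0.467^0.16
= exp(0.16 × ln 0.467) = exp(0.16 × -0.7614) = exp(-0.1218) ≈ 0.8853

88.5%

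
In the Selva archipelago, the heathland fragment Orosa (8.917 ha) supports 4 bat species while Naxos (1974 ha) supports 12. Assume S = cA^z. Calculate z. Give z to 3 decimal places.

0.203

Taking logs: ln S = ln c + z ln A, so z = (ln S₂ − ln S₁)/(ln A₂ − ln A₁).
z = ln(12/4) / ln(1974/8.917) = ln(3) / ln(221.4) = 1.0986 / 5.3999 = 0.2035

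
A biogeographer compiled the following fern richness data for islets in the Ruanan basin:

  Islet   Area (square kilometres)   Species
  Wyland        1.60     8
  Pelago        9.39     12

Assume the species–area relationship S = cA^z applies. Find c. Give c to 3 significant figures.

z = ln(S₂/S₁) / ln(A₂/A₁) = ln(12/8) / ln(9.39/1.6) = 0.4055 / 1.7696 = 0.2291
c = S₁ / A₁^z = 8 / 1.6^0.2291 = 8 / 1.114 = 7.183

7.18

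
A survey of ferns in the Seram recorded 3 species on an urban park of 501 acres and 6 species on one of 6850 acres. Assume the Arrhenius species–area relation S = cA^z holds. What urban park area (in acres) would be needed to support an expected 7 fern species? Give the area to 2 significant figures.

12000 acres

z = ln(6/3) / ln(6850/501) = 0.6931 / 2.6154 = 0.2650
c = 3 / 501^0.2650 = 3 / 5.194 = 0.5776
A = (7/0.5776)^(1/0.2650) ⇒ ln A = ln(12.12)/0.2650 = 9.4136
A = e^9.4136 ≈ 12255 acres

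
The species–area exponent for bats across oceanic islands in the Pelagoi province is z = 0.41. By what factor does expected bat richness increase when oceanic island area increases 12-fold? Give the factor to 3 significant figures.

2.77

S₂/S₁ = (A₂/A₁)^z = 12^0.41
ln(S₂/S₁) = 0.41 × ln 12 = 0.41 × 2.4849 = 1.0188
S₂/S₁ = e^1.0188 ≈ 2.77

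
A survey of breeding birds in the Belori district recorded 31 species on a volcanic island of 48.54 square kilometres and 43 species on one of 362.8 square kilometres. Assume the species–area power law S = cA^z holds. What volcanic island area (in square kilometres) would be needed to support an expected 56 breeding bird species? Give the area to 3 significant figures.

1840 square kilometres

z = ln(43/31) / ln(362.8/48.54) = 0.3272 / 2.0115 = 0.1627
c = 31 / 48.54^0.1627 = 31 / 1.881 = 16.48
A = (56/16.48)^(1/0.1627) ⇒ ln A = ln(3.397)/0.1627 = 7.5177
A = e^7.5177 ≈ 1840 square kilometres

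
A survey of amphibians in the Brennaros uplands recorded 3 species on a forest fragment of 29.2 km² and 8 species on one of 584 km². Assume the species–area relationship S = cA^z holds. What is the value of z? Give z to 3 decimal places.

Taking logs: ln S = ln c + z ln A, so z = (ln S₂ − ln S₁)/(ln A₂ − ln A₁).
z = ln(8/3) / ln(584/29.2) = ln(2.667) / ln(20) = 0.9808 / 2.9957 = 0.3274

0.327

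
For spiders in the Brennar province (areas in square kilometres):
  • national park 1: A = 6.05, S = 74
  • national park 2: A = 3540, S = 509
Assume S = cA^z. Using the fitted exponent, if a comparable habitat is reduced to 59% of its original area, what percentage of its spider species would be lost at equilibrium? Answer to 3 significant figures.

z = ln(509/74) / ln(3540/6.05) = 1.9284 / 6.3718 = 0.3026
S_new/S_old = (A_new/A_old)^z = 0.59^0.3026 = exp(0.3026 × -0.5276) = 0.8524
Fraction lost = 1 − 0.8524 = 0.1476

14.8%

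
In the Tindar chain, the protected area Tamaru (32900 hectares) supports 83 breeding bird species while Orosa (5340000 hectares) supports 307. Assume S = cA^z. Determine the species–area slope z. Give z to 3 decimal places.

Taking logs: ln S = ln c + z ln A, so z = (ln S₂ − ln S₁)/(ln A₂ − ln A₁).
z = ln(307/83) / ln(5340000/32900) = ln(3.699) / ln(162.3) = 1.3080 / 5.0895 = 0.2570

0.257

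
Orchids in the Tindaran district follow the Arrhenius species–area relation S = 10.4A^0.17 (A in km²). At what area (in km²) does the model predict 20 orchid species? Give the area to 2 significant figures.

47 km²

20 = 10.4 × A^0.17  ⇒  A^0.17 = 20/10.4 = 1.923
ln A = ln(1.923) / 0.17 = 0.6539 / 0.17 = 3.8466
A = e^3.8466 ≈ 46.83 km²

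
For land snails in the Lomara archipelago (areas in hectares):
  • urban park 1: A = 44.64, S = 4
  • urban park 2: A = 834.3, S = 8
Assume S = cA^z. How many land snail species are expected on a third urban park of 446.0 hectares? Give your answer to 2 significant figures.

z = ln(8/4) / ln(834.3/44.64) = 0.6931 / 2.9280 = 0.2367
c = 4 / 44.64^0.2367 = 4 / 2.458 = 1.627
S₃ = 1.627 × 446^0.2367 = 1.627 × 4.238 ≈ 6.898

6.9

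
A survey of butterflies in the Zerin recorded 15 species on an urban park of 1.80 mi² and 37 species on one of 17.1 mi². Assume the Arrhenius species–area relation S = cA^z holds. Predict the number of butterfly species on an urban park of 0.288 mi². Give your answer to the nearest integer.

7

z = ln(37/15) / ln(17.1/1.8) = 0.9029 / 2.2513 = 0.4010
c = 15 / 1.8^0.4010 = 15 / 1.266 = 11.85
S₃ = 11.85 × 0.288^0.4010 = 11.85 × 0.607 ≈ 7.193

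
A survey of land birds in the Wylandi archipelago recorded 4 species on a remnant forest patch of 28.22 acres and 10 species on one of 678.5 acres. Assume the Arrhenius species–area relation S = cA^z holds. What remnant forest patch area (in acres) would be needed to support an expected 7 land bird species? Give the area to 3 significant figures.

197 acres

z = ln(10/4) / ln(678.5/28.22) = 0.9163 / 3.1799 = 0.2882
c = 4 / 28.22^0.2882 = 4 / 2.618 = 1.528
A = (7/1.528)^(1/0.2882) ⇒ ln A = ln(4.582)/0.2882 = 5.2821
A = e^5.2821 ≈ 196.8 acres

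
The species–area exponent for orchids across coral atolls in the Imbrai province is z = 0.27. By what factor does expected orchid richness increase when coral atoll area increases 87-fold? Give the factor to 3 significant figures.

3.34

S₂/S₁ = (A₂/A₁)^z = 87^0.27
ln(S₂/S₁) = 0.27 × ln 87 = 0.27 × 4.4659 = 1.2058
S₂/S₁ = e^1.2058 ≈ 3.339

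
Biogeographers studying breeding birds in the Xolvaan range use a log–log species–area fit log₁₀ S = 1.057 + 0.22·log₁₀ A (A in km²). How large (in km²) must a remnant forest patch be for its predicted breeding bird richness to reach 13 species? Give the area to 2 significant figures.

13 = 11.4 × A^0.22  ⇒  A^0.22 = 13/11.4 = 1.14
ln A = ln(1.14) / 0.22 = 0.1311 / 0.22 = 0.5960
A = e^0.5960 ≈ 1.815 km²

1.8 km²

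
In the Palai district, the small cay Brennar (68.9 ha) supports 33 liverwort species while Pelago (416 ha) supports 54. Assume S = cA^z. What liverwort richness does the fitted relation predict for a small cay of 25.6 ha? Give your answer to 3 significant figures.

z = ln(54/33) / ln(416/68.9) = 0.4925 / 1.7980 = 0.2739
c = 33 / 68.9^0.2739 = 33 / 3.188 = 10.35
S₃ = 10.35 × 25.6^0.2739 = 10.35 × 2.431 ≈ 25.16

25.2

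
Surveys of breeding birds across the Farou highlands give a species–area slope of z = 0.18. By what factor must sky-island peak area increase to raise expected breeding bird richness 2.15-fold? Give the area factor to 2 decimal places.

(A₂/A₁)^0.18 = 2.15, so A₂/A₁ = 2.15^(1/0.18) = 2.15^5.556
ln(A₂/A₁) = ln 2.15 / 0.18 = 0.7655 / 0.18 = 4.2526
A₂/A₁ = e^4.2526 ≈ 70.29

70.29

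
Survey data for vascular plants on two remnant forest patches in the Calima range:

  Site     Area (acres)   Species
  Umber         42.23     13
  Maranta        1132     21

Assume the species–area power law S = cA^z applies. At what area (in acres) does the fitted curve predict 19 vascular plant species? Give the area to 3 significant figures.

570 acres

z = ln(21/13) / ln(1132/42.23) = 0.4796 / 3.2886 = 0.1458
c = 13 / 42.23^0.1458 = 13 / 1.726 = 7.532
A = (19/7.532)^(1/0.1458) ⇒ ln A = ln(2.523)/0.1458 = 6.3454
A = e^6.3454 ≈ 569.9 acres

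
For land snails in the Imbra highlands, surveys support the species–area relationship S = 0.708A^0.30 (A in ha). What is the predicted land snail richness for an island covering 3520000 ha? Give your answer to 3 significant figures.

S = 0.708 × 3520000^0.3
ln S = ln 0.708 + 0.3 × ln 3520000 = -0.3453 + 0.3 × 15.0740 = 4.1769
S = e^4.1769 ≈ 65.16

65.2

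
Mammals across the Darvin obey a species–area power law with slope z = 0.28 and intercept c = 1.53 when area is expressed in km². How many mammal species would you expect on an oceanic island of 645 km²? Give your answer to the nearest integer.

S = 1.53 × 645^0.28
ln S = ln 1.53 + 0.28 × ln 645 = 0.4253 + 0.28 × 6.4693 = 2.2367
S = e^2.2367 ≈ 9.362

9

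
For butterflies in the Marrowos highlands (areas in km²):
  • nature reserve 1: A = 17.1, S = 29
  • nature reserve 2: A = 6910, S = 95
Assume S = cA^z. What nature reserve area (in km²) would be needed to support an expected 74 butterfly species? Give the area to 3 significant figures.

z = ln(95/29) / ln(6910/17.1) = 1.1866 / 6.0016 = 0.1977
c = 29 / 17.1^0.1977 = 29 / 1.753 = 16.54
A = (74/16.54)^(1/0.1977) ⇒ ln A = ln(4.473)/0.1977 = 7.5772
A = e^7.5772 ≈ 1953 km²

1950 km²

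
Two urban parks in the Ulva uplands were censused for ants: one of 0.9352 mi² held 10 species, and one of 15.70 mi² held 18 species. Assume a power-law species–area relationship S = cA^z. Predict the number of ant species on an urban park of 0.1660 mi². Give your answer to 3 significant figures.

6.97

z = ln(18/10) / ln(15.7/0.9352) = 0.5878 / 2.8207 = 0.2084
c = 10 / 0.9352^0.2084 = 10 / 0.9861 = 10.14
S₃ = 10.14 × 0.166^0.2084 = 10.14 × 0.6878 ≈ 6.975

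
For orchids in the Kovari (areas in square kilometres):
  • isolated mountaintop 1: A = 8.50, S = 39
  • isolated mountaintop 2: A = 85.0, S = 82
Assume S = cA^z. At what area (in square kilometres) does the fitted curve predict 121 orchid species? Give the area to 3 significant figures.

z = ln(82/39) / ln(85/8.5) = 0.7432 / 2.3026 = 0.3227
c = 39 / 8.5^0.3227 = 39 / 1.995 = 19.55
A = (121/19.55)^(1/0.3227) ⇒ ln A = ln(6.19)/0.3227 = 5.6481
A = e^5.6481 ≈ 283.8 square kilometres

284 square kilometres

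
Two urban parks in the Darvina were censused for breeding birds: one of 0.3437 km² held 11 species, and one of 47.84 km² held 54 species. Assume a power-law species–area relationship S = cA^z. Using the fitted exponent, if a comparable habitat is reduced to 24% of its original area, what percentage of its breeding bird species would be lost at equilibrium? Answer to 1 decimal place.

z = ln(54/11) / ln(47.84/0.3437) = 1.5911 / 4.9358 = 0.3224
S_new/S_old = (A_new/A_old)^z = 0.24^0.3224 = exp(0.3224 × -1.4271) = 0.6313
Fraction lost = 1 − 0.6313 = 0.3687

36.9%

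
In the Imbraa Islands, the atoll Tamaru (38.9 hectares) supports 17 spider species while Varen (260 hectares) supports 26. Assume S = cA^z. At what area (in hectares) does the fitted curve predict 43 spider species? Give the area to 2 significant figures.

2500 hectares

z = ln(26/17) / ln(260/38.9) = 0.4249 / 1.8997 = 0.2237
c = 17 / 38.9^0.2237 = 17 / 2.268 = 7.496
A = (43/7.496)^(1/0.2237) ⇒ ln A = ln(5.736)/0.2237 = 7.8101
A = e^7.8101 ≈ 2465 hectares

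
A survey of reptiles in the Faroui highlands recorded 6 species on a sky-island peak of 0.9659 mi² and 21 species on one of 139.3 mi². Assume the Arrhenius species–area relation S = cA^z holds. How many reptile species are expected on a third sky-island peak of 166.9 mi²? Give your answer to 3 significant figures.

22.0

z = ln(21/6) / ln(139.3/0.9659) = 1.2528 / 4.9713 = 0.2520
c = 6 / 0.9659^0.2520 = 6 / 0.9913 = 6.053
S₃ = 6.053 × 166.9^0.2520 = 6.053 × 3.631 ≈ 21.98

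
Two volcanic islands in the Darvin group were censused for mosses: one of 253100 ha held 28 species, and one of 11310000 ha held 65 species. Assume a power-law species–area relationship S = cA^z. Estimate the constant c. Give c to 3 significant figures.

z = ln(S₂/S₁) / ln(A₂/A₁) = ln(65/28) / ln(11310000/253100) = 0.8422 / 3.7997 = 0.2216
c = S₁ / A₁^z = 28 / 253100^0.2216 = 28 / 15.76 = 1.776

1.78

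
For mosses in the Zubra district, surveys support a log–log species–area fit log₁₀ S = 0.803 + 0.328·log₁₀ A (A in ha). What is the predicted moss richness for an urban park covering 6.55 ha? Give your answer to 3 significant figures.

11.8

S = 6.353 × 6.55^0.328
ln S = ln 6.353 + 0.328 × ln 6.55 = 1.8490 + 0.328 × 1.8795 = 2.4654
S = e^2.4654 ≈ 11.77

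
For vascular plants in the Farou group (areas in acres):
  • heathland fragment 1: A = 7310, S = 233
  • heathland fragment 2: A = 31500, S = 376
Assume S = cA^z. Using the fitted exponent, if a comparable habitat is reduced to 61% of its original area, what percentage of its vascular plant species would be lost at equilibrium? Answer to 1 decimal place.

z = ln(376/233) / ln(31500/7310) = 0.4786 / 1.4607 = 0.3276
S_new/S_old = (A_new/A_old)^z = 0.61^0.3276 = exp(0.3276 × -0.4943) = 0.8505
Fraction lost = 1 − 0.8505 = 0.1495

15.0%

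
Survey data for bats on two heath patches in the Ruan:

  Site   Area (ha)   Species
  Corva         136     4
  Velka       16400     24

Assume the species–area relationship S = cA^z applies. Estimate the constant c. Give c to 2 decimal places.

0.64

z = ln(S₂/S₁) / ln(A₂/A₁) = ln(24/4) / ln(16400/136) = 1.7918 / 4.7924 = 0.3739
c = S₁ / A₁^z = 4 / 136^0.3739 = 4 / 6.276 = 0.6374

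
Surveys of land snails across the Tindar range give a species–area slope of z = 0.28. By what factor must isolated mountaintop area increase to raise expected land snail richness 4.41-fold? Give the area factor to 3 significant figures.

(A₂/A₁)^0.28 = 4.41, so A₂/A₁ = 4.41^(1/0.28) = 4.41^3.571
ln(A₂/A₁) = ln 4.41 / 0.28 = 1.4839 / 0.28 = 5.2996
A₂/A₁ = e^5.2996 ≈ 200.2

200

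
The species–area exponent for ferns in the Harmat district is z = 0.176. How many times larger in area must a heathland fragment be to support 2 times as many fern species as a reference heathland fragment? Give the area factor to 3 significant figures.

51.3

(A₂/A₁)^0.176 = 2, so A₂/A₁ = 2^(1/0.176) = 2^5.682
ln(A₂/A₁) = ln 2 / 0.176 = 0.6931 / 0.176 = 3.9383
A₂/A₁ = e^3.9383 ≈ 51.33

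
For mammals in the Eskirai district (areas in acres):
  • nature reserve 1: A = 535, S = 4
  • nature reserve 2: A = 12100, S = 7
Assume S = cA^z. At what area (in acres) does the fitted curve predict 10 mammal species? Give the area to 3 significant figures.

88300 acres

z = ln(7/4) / ln(12100/535) = 0.5596 / 3.1187 = 0.1794
c = 4 / 535^0.1794 = 4 / 3.087 = 1.296
A = (10/1.296)^(1/0.1794) ⇒ ln A = ln(7.718)/0.1794 = 11.3887
A = e^11.3887 ≈ 88316 acres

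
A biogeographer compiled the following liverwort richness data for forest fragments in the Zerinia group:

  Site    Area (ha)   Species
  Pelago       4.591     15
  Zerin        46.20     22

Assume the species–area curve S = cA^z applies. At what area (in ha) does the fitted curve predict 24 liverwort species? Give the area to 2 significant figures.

78 ha

z = ln(22/15) / ln(46.2/4.591) = 0.3830 / 2.3089 = 0.1659
c = 15 / 4.591^0.1659 = 15 / 1.288 = 11.65
A = (24/11.65)^(1/0.1659) ⇒ ln A = ln(2.06)/0.1659 = 4.3575
A = e^4.3575 ≈ 78.06 ha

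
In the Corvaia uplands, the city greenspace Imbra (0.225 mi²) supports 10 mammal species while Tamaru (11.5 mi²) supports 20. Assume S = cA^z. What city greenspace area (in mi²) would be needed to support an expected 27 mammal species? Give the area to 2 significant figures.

63 mi²

z = ln(20/10) / ln(11.5/0.225) = 0.6931 / 3.9340 = 0.1762
c = 10 / 0.225^0.1762 = 10 / 0.7689 = 13.01
A = (27/13.01)^(1/0.1762) ⇒ ln A = ln(2.076)/0.1762 = 4.1456
A = e^4.1456 ≈ 63.16 mi²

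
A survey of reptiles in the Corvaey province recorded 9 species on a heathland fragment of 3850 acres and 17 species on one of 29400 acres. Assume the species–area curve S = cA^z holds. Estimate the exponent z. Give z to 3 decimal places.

Taking logs: ln S = ln c + z ln A, so z = (ln S₂ − ln S₁)/(ln A₂ − ln A₁).
z = ln(17/9) / ln(29400/3850) = ln(1.889) / ln(7.636) = 0.6360 / 2.0329 = 0.3128

0.313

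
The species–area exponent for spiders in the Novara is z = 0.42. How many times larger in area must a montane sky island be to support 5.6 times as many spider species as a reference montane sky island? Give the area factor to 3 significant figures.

(A₂/A₁)^0.42 = 5.6, so A₂/A₁ = 5.6^(1/0.42) = 5.6^2.381
ln(A₂/A₁) = ln 5.6 / 0.42 = 1.7228 / 0.42 = 4.1018
A₂/A₁ = e^4.1018 ≈ 60.45

60.5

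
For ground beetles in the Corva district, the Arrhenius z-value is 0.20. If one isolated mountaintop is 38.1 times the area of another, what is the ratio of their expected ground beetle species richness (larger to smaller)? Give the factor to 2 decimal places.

2.07

S₂/S₁ = (A₂/A₁)^z = 38.1^0.2
ln(S₂/S₁) = 0.2 × ln 38.1 = 0.2 × 3.6402 = 0.7280
S₂/S₁ = e^0.7280 ≈ 2.071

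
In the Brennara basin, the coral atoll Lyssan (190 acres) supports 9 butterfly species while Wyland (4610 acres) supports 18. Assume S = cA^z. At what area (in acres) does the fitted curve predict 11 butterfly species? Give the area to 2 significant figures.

z = ln(18/9) / ln(4610/190) = 0.6931 / 3.1890 = 0.2174
c = 9 / 190^0.2174 = 9 / 3.128 = 2.877
A = (11/2.877)^(1/0.2174) ⇒ ln A = ln(3.823)/0.2174 = 6.1702
A = e^6.1702 ≈ 478.3 acres

480 acres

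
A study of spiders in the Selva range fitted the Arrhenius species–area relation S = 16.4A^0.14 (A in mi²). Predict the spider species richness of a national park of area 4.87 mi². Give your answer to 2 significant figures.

20

S = 16.4 × 4.87^0.14
ln S = ln 16.4 + 0.14 × ln 4.87 = 2.7973 + 0.14 × 1.5831 = 3.0189
S = e^3.0189 ≈ 20.47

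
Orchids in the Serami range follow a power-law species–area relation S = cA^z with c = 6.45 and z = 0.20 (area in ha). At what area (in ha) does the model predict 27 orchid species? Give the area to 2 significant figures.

27 = 6.45 × A^0.2  ⇒  A^0.2 = 27/6.45 = 4.186
ln A = ln(4.186) / 0.2 = 1.4318 / 0.2 = 7.1588
A = e^7.1588 ≈ 1285 ha

1300 ha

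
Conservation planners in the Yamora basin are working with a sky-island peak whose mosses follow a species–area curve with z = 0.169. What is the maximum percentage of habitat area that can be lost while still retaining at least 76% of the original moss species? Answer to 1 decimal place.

80.3%

Need (A_new/A_old)^0.169 = 0.76, so A_new/A_old = 0.76^(1/0.169) = 0.76^5.917
ln(A_new/A_old) = ln 0.76 / 0.169 = -0.2744 / 0.169 = -1.6239
A_new/A_old = e^-1.6239 ≈ 0.1971
Fraction that can be lost = 1 − 0.1971 = 0.8029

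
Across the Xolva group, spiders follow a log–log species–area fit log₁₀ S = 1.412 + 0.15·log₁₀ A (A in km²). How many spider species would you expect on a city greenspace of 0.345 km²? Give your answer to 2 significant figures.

22

S = 25.82 × 0.345^0.15 = 25.82 × 0.8525 ≈ 22.01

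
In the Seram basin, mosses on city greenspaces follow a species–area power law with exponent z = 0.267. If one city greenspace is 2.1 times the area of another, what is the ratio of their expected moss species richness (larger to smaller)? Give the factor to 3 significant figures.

S₂/S₁ = (A₂/A₁)^z = 2.1^0.267
ln(S₂/S₁) = 0.267 × ln 2.1 = 0.267 × 0.7419 = 0.1981
S₂/S₁ = e^0.1981 ≈ 1.219

1.22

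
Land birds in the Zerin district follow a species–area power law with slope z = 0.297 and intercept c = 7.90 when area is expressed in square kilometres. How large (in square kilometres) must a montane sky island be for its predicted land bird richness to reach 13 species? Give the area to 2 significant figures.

5.3 square kilometres

13 = 7.9 × A^0.297  ⇒  A^0.297 = 13/7.9 = 1.646
ln A = ln(1.646) / 0.297 = 0.4981 / 0.297 = 1.6771
A = e^1.6771 ≈ 5.35 square kilometres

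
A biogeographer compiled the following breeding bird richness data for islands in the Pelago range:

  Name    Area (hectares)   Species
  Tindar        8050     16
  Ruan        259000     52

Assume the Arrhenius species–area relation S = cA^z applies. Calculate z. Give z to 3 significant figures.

0.340

Taking logs: ln S = ln c + z ln A, so z = (ln S₂ − ln S₁)/(ln A₂ − ln A₁).
z = ln(52/16) / ln(259000/8050) = ln(3.25) / ln(32.17) = 1.1787 / 3.4712 = 0.3396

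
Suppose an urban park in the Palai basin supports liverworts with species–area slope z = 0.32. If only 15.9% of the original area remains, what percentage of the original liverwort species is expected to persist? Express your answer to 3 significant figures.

S_new/S_old = (A_new/A_old)^z = 0.159^0.32
= exp(0.32 × ln 0.159) = exp(0.32 × -1.8389) = exp(-0.5884) ≈ 0.5552

55.5%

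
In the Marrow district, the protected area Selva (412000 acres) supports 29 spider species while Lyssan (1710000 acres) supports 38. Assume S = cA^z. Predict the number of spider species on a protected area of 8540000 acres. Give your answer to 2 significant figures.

52

z = ln(38/29) / ln(1710000/412000) = 0.2703 / 1.4232 = 0.1899
c = 29 / 412000^0.1899 = 29 / 11.65 = 2.489
S₃ = 2.489 × 8540000^0.1899 = 2.489 × 20.72 ≈ 51.57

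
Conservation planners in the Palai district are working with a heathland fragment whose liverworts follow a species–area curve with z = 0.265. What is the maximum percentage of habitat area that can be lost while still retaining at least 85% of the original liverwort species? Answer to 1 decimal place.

Need (A_new/A_old)^0.265 = 0.85, so A_new/A_old = 0.85^(1/0.265) = 0.85^3.774
ln(A_new/A_old) = ln 0.85 / 0.265 = -0.1625 / 0.265 = -0.6133
A_new/A_old = e^-0.6133 ≈ 0.5416
Fraction that can be lost = 1 − 0.5416 = 0.4584

45.8%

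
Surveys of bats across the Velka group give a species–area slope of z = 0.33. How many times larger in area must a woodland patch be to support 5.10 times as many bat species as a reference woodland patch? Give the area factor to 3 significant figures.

(A₂/A₁)^0.33 = 5.1, so A₂/A₁ = 5.1^(1/0.33) = 5.1^3.03
ln(A₂/A₁) = ln 5.1 / 0.33 = 1.6292 / 0.33 = 4.9371
A₂/A₁ = e^4.9371 ≈ 139.4

139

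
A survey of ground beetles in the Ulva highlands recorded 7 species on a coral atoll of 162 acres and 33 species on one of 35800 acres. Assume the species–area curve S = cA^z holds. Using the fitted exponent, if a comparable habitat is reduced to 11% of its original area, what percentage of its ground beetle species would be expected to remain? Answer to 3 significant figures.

z = ln(33/7) / ln(35800/162) = 1.5506 / 5.3981 = 0.2872
S_new/S_old = (A_new/A_old)^z = 0.11^0.2872 = exp(0.2872 × -2.2073) = 0.5304

53.0%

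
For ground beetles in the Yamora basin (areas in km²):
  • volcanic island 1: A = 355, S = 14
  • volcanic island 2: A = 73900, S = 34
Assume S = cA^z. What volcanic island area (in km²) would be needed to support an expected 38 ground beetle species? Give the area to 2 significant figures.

140000 km²

z = ln(34/14) / ln(73900/355) = 0.8873 / 5.3384 = 0.1662
c = 14 / 355^0.1662 = 14 / 2.654 = 5.275
A = (38/5.275)^(1/0.1662) ⇒ ln A = ln(7.203)/0.1662 = 11.8796
A = e^11.8796 ≈ 144299 km²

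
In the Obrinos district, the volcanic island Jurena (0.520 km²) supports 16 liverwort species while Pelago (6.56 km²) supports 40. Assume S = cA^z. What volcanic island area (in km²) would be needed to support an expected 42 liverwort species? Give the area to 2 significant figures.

7.5 km²

z = ln(40/16) / ln(6.56/0.52) = 0.9163 / 2.5349 = 0.3615
c = 16 / 0.52^0.3615 = 16 / 0.7895 = 20.27
A = (42/20.27)^(1/0.3615) ⇒ ln A = ln(2.072)/0.3615 = 2.0160
A = e^2.0160 ≈ 7.508 km²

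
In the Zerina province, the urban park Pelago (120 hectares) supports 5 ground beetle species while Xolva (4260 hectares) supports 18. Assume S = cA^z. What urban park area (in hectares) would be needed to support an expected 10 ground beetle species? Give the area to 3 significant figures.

z = ln(18/5) / ln(4260/120) = 1.2809 / 3.5695 = 0.3589
c = 5 / 120^0.3589 = 5 / 5.573 = 0.8971
A = (10/0.8971)^(1/0.3589) ⇒ ln A = ln(11.15)/0.3589 = 6.7191
A = e^6.7191 ≈ 828 hectares

828 hectares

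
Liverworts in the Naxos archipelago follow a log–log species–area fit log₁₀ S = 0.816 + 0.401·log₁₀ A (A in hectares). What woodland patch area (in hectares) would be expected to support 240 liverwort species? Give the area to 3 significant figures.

240 = 6.546 × A^0.401  ⇒  A^0.401 = 240/6.546 = 36.66
ln A = ln(36.66) / 0.401 = 3.6017 / 0.401 = 8.9819
A = e^8.9819 ≈ 7957 hectares

7960 hectares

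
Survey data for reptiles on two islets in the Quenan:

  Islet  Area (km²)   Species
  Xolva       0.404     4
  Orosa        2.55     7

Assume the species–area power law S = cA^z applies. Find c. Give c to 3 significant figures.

5.27

z = ln(S₂/S₁) / ln(A₂/A₁) = ln(7/4) / ln(2.55/0.404) = 0.5596 / 1.8424 = 0.3037
c = S₁ / A₁^z = 4 / 0.404^0.3037 = 4 / 0.7594 = 5.268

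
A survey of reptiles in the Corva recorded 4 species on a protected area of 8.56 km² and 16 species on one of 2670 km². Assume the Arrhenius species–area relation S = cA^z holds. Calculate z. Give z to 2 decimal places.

Taking logs: ln S = ln c + z ln A, so z = (ln S₂ − ln S₁)/(ln A₂ − ln A₁).
z = ln(16/4) / ln(2670/8.56) = ln(4) / ln(311.9) = 1.3863 / 5.7427 = 0.2414

0.24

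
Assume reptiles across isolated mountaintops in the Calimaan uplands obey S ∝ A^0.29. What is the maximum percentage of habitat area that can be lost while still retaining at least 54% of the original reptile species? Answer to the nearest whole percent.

Need (A_new/A_old)^0.29 = 0.54, so A_new/A_old = 0.54^(1/0.29) = 0.54^3.448
ln(A_new/A_old) = ln 0.54 / 0.29 = -0.6162 / 0.29 = -2.1248
A_new/A_old = e^-2.1248 ≈ 0.1195
Fraction that can be lost = 1 − 0.1195 = 0.8805

88%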